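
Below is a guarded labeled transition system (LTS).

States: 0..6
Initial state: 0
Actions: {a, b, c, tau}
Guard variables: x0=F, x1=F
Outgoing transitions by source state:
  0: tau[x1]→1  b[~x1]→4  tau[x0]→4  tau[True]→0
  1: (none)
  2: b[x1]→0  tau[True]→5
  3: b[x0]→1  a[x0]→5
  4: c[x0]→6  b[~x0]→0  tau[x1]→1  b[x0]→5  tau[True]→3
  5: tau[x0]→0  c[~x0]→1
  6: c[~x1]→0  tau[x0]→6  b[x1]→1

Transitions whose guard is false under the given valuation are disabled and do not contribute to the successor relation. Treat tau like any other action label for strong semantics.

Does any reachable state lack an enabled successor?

R = {0,3,4}
  0: b→4  tau→0  [2 exit(s)]
  3: ∅  [no exit]
  4: b→0  tau→3  [2 exit(s)]
trace reaching 3: b·tau

Answer: DEADLOCK at state 3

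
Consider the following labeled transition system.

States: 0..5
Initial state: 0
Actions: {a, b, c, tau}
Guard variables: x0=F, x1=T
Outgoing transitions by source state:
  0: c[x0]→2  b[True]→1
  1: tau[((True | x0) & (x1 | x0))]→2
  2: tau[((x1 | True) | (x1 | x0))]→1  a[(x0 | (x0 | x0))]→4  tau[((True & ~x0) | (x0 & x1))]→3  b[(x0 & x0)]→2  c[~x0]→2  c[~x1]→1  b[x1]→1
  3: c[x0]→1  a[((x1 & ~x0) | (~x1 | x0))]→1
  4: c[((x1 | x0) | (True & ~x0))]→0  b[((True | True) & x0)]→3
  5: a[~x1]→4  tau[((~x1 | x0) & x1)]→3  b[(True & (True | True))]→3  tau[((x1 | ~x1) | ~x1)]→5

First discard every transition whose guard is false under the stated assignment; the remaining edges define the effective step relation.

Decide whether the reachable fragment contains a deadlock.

R = {0,1,2,3}
  0: b→1  [1 out]
  1: tau→2  [1 out]
  2: b→1  c→2  tau→1  tau→3  [4 out]
  3: a→1  [1 out]

Answer: DEADLOCK-FREE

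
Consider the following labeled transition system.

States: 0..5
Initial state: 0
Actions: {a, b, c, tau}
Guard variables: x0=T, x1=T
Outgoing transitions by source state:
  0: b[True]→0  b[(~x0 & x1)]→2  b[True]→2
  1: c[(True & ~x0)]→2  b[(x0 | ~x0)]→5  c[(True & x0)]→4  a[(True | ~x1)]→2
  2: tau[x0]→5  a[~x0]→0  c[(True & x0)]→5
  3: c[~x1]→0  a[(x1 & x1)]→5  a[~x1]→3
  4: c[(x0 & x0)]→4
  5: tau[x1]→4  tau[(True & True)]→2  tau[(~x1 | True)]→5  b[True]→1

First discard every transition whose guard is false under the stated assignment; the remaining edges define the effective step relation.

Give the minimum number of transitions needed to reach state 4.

Answer: 3

Analysis:
Layered search for 4:
  depth 0: {0}
  depth 1: {2}
  depth 2: {5}
  depth 3: {1,4}
first hit 4 at d=3 via b·c·tau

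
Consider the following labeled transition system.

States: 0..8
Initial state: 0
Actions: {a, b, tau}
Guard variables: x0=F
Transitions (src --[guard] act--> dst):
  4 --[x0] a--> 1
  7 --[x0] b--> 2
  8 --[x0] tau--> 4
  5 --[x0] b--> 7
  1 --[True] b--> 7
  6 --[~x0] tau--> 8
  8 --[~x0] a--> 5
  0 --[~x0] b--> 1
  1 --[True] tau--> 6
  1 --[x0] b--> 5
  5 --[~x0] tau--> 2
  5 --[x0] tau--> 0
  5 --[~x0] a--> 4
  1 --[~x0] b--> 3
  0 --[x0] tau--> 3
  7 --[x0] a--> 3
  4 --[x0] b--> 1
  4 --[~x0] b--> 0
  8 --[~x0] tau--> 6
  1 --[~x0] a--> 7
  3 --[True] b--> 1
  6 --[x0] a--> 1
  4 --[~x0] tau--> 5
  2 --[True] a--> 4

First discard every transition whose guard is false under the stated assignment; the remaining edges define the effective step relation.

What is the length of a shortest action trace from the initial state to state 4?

Breadth-first toward 4:
  depth 0: {0}
  depth 1: {1}
  depth 2: {3,6,7}
  depth 3: {8}
  depth 4: {5}
  depth 5: {2,4}
depth(4)=5, e.g. b·tau·tau·a·a

Answer: 5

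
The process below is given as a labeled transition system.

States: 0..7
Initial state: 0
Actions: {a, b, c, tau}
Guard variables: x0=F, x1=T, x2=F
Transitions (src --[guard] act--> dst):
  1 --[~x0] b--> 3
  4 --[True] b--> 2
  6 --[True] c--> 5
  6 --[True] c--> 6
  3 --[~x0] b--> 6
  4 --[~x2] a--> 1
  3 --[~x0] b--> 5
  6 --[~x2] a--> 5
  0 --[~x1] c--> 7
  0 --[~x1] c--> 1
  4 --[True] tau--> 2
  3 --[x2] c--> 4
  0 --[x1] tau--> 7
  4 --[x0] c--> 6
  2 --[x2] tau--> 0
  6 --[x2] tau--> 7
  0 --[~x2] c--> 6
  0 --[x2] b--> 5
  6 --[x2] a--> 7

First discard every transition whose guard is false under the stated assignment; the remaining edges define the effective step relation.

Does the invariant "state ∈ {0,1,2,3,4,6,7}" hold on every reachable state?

Safe = {0,1,2,3,4,6,7}
Reach set: {0,5,6,7}
  0: safe
  5: ✗ unsafe
  6: safe
  7: safe
reach 5 via c·c — violates

Answer: INVARIANT VIOLATED at state 5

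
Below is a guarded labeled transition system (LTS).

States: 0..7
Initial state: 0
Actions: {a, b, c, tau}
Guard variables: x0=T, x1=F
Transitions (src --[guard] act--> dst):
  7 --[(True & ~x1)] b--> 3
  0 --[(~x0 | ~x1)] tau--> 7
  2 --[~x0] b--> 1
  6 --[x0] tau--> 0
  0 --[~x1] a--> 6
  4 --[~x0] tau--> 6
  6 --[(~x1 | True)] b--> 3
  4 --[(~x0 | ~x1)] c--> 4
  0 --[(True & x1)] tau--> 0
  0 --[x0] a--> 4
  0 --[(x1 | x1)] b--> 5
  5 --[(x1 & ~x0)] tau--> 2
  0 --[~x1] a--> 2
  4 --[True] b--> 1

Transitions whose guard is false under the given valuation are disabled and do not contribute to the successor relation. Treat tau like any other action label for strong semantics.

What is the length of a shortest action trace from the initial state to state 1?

Layered search for 1:
  L0 = {0}
  L1 = {2,4,6,7}
  L2 = {1,3}
1 enters at depth 2; path a·b

Answer: 2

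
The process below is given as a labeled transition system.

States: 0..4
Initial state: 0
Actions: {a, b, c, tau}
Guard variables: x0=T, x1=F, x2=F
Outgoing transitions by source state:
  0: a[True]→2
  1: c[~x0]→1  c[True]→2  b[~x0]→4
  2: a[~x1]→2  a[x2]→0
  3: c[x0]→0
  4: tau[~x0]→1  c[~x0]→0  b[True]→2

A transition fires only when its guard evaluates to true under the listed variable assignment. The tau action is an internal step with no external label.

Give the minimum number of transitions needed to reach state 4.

Answer: UNREACHABLE

Trace:
Breadth-first toward 4:
  depth 0: {0}
  depth 1: {2}
4 never appears.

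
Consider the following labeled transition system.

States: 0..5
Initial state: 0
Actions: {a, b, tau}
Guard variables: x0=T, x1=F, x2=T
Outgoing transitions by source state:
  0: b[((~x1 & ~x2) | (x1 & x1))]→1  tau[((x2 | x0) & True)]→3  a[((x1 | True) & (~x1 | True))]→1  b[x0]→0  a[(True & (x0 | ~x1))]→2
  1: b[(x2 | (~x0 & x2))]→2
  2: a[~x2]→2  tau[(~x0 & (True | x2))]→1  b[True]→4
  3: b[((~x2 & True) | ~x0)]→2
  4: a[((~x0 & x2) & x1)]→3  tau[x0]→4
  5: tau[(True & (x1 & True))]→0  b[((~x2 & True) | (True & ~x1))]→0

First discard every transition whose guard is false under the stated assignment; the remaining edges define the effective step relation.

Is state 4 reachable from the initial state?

Answer: REACHABLE

Trace:
Guard filter leaves 8 enabled edge(s).
Layer 0: {0}
Layer 1: {1,2,3}  total {0,1,2,3}
Layer 2: {4}  total {0,1,2,3,4}
Reach set: {0,1,2,3,4}
Path to 4: a·b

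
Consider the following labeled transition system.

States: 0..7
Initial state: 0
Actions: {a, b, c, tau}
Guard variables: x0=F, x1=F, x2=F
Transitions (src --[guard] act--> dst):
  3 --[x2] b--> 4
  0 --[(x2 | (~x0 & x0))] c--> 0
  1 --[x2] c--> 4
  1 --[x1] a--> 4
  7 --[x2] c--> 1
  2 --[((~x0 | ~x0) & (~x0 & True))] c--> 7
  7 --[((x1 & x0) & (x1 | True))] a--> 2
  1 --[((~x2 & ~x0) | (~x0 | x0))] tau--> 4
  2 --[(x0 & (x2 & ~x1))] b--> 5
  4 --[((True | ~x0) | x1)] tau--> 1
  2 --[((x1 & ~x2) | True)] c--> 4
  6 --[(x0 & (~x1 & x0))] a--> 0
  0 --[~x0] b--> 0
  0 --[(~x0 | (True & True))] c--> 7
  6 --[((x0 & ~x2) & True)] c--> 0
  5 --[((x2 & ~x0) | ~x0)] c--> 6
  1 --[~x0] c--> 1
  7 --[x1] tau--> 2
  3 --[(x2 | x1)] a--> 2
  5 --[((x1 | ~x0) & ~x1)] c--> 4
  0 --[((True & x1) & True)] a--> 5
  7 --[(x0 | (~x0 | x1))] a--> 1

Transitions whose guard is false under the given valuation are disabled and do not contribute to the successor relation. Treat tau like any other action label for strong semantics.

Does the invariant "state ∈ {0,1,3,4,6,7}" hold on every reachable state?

Answer: INVARIANT HOLDS

Analysis:
Allowed set {0,1,3,4,6,7}
Reachable = {0,1,4,7}
  0: ✓
  1: ✓
  4: ✓
  7: ✓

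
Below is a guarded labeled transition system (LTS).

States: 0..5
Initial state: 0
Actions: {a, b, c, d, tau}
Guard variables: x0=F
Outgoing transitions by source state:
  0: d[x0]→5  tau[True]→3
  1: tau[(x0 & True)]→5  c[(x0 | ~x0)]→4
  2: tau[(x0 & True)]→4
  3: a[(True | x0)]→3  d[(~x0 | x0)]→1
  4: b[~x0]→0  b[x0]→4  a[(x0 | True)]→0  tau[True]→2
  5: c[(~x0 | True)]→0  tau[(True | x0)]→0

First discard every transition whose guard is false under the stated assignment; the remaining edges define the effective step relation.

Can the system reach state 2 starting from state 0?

Answer: REACHABLE

Working:
After dropping false guards: 9 live edges.
Layer 0: {0}
Layer 1: {3}  total {0,3}
Layer 2: {1}  total {0,1,3}
Layer 3: {4}  total {0,1,3,4}
Layer 4: {2}  total {0,1,2,3,4}
Reachable = {0,1,2,3,4}
trace reaching 2: tau·d·c·tau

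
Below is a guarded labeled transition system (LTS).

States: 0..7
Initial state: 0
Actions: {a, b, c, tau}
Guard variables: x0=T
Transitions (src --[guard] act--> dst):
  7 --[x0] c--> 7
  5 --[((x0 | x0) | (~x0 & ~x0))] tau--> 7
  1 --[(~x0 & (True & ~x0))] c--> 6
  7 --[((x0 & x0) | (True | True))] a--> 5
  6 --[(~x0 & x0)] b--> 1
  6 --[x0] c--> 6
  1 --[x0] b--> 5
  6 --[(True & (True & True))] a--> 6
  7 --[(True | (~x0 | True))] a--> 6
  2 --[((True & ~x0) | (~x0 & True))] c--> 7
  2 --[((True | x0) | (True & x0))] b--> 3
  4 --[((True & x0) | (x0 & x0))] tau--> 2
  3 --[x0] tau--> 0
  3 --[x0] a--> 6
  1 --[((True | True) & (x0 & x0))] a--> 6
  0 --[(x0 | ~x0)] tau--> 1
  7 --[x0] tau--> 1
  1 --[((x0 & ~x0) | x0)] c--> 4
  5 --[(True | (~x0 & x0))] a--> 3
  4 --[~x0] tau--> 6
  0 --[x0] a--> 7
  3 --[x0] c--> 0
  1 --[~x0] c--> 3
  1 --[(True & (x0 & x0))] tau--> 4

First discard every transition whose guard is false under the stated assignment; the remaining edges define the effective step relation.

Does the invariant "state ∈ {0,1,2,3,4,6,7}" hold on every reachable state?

Answer: INVARIANT VIOLATED at state 5

Working:
Safe = {0,1,2,3,4,6,7}
Reach set: {0,1,2,3,4,5,6,7}
  0: safe
  1: safe
  2: safe
  3: safe
  4: safe
  5: ✗ unsafe
  6: safe
  7: safe
witness against invariant: tau·b → 5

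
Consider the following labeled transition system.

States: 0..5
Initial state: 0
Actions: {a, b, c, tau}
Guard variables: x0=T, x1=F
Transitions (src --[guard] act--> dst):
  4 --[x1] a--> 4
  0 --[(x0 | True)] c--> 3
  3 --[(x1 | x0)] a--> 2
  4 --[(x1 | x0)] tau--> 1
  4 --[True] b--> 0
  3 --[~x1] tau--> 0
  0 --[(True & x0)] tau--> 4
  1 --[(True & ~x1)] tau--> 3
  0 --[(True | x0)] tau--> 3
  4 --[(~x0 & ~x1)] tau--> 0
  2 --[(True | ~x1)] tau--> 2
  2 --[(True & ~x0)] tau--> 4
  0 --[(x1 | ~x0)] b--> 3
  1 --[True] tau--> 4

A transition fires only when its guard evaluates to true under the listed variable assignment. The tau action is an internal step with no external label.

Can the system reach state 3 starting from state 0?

Guard filter leaves 10 enabled edge(s).
depth 0: {0}
depth 1: {3,4}  cumulative {0,3,4}
depth 2: {1,2}  cumulative {0,1,2,3,4}
Reachable = {0,1,2,3,4}
trace reaching 3: c

Answer: REACHABLE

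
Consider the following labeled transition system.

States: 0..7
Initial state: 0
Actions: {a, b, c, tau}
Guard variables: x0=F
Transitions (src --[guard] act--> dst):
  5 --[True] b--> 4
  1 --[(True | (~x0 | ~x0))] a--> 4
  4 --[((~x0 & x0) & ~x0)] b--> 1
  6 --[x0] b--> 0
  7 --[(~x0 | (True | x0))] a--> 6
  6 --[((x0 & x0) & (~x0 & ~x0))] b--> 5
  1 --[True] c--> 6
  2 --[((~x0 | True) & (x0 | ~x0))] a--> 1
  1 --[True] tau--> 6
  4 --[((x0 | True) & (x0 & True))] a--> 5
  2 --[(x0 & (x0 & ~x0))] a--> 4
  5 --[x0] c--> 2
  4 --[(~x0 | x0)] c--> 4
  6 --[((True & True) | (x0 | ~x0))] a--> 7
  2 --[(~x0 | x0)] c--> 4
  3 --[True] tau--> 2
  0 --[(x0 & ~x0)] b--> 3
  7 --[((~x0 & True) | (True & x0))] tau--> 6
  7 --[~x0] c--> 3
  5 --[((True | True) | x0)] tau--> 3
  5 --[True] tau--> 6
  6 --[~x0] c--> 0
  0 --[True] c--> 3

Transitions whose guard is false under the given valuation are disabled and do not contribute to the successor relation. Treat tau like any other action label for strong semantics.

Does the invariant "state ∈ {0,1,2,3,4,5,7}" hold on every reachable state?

Inv-set: {0,1,2,3,4,5,7}
Reach set: {0,1,2,3,4,6,7}
  0: safe
  1: safe
  2: safe
  3: safe
  4: safe
  6: ✗ unsafe
  7: safe
counterexample path to 6: c·tau·a·c

Answer: INVARIANT VIOLATED at state 6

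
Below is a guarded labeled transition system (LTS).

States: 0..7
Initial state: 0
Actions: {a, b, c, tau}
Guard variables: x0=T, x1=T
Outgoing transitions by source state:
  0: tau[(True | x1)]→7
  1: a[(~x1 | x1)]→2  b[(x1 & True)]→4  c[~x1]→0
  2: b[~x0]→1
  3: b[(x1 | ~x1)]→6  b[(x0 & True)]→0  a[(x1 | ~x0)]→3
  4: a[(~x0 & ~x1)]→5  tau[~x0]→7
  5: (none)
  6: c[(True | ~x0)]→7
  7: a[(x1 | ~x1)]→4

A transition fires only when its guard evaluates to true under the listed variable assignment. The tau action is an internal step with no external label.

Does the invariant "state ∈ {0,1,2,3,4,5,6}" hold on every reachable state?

Inv-set: {0,1,2,3,4,5,6}
R = {0,4,7}
  0: safe
  4: safe
  7: ✗ unsafe
reach 7 via tau — violates

Answer: INVARIANT VIOLATED at state 7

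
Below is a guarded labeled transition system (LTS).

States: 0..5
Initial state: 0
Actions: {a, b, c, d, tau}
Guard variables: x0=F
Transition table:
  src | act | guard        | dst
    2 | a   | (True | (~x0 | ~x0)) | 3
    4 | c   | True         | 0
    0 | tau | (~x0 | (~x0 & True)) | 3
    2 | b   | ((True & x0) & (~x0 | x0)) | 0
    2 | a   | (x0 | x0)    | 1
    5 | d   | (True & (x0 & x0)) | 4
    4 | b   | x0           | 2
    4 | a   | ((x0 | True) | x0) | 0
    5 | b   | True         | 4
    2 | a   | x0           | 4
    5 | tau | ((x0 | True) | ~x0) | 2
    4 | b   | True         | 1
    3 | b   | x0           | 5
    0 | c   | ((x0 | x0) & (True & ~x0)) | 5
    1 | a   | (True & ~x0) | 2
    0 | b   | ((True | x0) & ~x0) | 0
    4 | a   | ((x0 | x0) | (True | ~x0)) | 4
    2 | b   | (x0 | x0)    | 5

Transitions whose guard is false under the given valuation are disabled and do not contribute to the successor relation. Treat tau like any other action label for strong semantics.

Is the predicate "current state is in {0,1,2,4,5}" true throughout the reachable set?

Answer: INVARIANT VIOLATED at state 3

Working:
Safe = {0,1,2,4,5}
Reach set: {0,3}
  0: safe
  3: outside
witness against invariant: tau → 3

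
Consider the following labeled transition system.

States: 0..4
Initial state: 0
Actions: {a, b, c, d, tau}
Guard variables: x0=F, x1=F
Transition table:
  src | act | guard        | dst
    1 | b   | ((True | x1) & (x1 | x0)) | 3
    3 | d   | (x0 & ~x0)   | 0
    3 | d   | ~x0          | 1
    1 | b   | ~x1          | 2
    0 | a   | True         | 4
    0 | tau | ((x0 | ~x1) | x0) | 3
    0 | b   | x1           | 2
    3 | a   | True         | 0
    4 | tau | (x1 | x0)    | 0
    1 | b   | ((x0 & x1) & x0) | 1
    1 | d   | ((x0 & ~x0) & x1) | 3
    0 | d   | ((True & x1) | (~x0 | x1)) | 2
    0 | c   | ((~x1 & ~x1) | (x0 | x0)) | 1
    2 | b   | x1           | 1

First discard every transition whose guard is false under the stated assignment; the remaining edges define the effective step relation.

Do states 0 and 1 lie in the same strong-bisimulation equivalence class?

Answer: NOT BISIMILAR

Trace:
Compute ~ classes (split until stable):
  round 0: {{0,1,2,3,4}}
  round 1: {{0},{1},{2,4},{3}}
4 equivalence class(es) (converged in 2)
[0]={0}  [1]={1}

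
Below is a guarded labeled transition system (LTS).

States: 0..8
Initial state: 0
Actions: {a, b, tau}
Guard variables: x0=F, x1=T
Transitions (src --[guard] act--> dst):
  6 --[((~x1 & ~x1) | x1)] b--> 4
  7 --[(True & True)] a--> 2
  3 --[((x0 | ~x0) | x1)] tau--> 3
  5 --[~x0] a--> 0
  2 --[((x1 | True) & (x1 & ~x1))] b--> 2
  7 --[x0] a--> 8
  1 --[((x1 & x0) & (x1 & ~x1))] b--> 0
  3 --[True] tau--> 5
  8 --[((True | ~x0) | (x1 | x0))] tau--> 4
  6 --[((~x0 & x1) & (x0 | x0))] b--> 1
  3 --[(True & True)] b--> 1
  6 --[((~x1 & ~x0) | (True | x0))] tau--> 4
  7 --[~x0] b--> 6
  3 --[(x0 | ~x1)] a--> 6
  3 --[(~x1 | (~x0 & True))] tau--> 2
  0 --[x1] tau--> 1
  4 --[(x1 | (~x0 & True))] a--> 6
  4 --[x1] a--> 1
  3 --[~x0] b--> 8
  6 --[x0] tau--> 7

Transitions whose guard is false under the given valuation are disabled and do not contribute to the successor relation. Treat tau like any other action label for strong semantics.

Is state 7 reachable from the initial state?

Answer: UNREACHABLE

Working:
14 transition(s) survive guard evaluation.
Layer 0: {0}
Layer 1: {1}  now seen {0,1}
Reachable = {0,1}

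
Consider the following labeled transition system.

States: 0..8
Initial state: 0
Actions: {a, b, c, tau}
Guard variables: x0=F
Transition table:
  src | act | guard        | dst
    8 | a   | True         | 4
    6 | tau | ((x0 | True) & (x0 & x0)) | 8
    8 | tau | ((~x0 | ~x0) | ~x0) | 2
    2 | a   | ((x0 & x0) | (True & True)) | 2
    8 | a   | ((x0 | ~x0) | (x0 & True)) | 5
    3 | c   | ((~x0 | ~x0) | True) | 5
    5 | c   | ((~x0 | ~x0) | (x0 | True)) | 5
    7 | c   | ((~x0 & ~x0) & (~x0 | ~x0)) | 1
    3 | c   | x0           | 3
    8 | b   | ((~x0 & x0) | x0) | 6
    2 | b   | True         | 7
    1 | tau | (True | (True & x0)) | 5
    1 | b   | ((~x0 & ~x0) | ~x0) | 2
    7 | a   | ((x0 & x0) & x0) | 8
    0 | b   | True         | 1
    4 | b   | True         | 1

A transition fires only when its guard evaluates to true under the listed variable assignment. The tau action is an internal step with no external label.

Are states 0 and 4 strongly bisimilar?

Answer: BISIMILAR

Working:
Compute ~ classes (split until stable):
  round 0: {{0,1,2,3,4,5,6,7,8}}
  round 1: {{0,4},{1},{2},{3,5,7},{6},{8}}
  round 2: {{0,4},{1},{2},{3,5},{6},{7},{8}}
stable after 3 split(s): 7 block(s)
[0]={0,4}  [4]={0,4}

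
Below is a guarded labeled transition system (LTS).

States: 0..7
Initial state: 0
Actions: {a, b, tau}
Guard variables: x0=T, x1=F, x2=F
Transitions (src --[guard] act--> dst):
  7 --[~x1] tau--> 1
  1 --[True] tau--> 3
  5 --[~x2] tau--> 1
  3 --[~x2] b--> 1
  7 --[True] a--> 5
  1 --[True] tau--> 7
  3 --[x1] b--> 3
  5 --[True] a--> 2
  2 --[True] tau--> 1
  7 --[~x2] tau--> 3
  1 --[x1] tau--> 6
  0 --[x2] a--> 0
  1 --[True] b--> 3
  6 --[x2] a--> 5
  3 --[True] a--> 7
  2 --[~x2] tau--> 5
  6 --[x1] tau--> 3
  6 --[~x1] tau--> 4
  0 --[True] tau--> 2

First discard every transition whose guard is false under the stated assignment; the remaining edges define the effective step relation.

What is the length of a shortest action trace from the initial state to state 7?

Answer: 3

Working:
BFS to 7:
  Layer 0: {0}
  Layer 1: {2}
  Layer 2: {1,5}
  Layer 3: {3,7}
first hit 7 at d=3 via tau·tau·tau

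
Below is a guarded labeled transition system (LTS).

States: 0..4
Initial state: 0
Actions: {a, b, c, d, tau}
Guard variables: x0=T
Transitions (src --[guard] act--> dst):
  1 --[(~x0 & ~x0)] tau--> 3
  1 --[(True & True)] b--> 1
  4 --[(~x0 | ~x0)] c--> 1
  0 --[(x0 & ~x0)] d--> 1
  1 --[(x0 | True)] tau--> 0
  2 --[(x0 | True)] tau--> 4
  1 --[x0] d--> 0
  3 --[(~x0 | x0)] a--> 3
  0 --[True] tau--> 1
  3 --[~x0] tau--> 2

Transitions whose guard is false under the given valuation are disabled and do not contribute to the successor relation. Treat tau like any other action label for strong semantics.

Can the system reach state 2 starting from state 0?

Answer: UNREACHABLE

Trace:
Guard filter leaves 6 enabled edge(s).
Layer 0: {0}
Layer 1: {1}  total {0,1}
R = {0,1}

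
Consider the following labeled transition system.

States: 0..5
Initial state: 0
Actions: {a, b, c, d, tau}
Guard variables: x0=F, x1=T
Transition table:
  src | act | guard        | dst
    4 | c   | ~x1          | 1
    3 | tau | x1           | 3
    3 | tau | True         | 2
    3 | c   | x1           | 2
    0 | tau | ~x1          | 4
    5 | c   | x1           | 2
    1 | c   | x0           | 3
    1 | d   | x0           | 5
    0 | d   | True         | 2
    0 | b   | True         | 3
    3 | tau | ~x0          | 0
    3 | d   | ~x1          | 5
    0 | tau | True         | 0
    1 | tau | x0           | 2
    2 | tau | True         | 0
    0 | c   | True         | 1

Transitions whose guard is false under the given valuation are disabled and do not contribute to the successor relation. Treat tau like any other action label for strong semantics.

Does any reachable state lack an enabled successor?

R = {0,1,2,3}
  0: b→3  c→1  d→2  tau→0  [deg 4]
  1: ∅  [no exit]
  2: tau→0  [deg 1]
  3: c→2  tau→0  tau→2  tau→3  [deg 4]
witness 1: c

Answer: DEADLOCK at state 1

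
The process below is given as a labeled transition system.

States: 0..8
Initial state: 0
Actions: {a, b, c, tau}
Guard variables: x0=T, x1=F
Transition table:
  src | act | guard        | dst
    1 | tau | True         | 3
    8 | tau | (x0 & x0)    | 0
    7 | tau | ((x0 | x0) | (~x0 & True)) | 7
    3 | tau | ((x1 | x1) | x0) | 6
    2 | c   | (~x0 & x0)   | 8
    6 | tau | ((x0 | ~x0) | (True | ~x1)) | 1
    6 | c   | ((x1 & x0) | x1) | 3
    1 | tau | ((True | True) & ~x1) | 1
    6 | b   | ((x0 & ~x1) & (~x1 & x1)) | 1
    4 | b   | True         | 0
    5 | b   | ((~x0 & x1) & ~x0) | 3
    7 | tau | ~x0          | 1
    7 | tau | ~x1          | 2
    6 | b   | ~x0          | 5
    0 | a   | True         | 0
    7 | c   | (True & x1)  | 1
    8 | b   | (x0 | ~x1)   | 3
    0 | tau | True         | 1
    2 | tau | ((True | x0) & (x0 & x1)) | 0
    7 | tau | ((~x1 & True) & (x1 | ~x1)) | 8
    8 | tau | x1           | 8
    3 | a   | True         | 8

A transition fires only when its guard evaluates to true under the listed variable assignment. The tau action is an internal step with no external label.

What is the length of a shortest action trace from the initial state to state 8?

Answer: 3

Analysis:
Layered search for 8:
  depth 0: {0}
  depth 1: {1}
  depth 2: {3}
  depth 3: {6,8}
depth(8)=3, e.g. tau·tau·a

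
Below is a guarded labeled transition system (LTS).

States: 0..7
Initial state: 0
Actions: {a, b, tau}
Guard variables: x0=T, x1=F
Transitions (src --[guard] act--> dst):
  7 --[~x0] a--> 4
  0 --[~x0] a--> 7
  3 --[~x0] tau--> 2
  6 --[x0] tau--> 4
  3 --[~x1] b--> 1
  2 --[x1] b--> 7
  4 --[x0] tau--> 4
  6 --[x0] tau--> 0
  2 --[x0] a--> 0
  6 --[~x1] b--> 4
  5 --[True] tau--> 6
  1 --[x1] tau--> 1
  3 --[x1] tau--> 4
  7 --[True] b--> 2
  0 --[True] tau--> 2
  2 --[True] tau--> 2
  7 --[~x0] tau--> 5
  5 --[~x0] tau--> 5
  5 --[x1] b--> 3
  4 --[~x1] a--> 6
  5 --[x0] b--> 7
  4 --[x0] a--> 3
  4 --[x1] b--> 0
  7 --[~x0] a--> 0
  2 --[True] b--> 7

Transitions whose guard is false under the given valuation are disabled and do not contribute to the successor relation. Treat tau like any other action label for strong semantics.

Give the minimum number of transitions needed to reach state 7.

BFS to 7:
  L0 = {0}
  L1 = {2}
  L2 = {7}
depth(7)=2, e.g. tau·b

Answer: 2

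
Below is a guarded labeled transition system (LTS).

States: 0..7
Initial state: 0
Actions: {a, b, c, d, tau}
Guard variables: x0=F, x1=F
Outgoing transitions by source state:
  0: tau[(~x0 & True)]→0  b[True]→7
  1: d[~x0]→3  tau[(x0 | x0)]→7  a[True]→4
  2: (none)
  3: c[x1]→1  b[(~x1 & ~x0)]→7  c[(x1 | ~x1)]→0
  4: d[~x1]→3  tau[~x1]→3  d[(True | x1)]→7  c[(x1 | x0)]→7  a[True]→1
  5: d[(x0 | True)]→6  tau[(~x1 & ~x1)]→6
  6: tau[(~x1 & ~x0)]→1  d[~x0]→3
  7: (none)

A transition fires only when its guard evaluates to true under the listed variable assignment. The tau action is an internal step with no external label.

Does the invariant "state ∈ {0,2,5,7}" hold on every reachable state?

Answer: INVARIANT HOLDS

Trace:
Safe = {0,2,5,7}
Reachable = {0,7}
  0: ✓
  7: ✓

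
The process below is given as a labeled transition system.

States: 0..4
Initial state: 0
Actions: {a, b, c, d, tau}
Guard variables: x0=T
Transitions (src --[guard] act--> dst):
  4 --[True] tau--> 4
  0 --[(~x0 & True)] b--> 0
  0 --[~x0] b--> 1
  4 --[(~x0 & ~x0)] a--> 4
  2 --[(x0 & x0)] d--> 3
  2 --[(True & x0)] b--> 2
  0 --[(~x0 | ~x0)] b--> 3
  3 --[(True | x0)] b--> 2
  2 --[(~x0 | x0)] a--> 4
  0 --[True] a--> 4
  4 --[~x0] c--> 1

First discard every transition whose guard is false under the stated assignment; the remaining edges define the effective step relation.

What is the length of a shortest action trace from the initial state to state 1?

Layered search for 1:
  depth 0: {0}
  depth 1: {4}
1 never appears.

Answer: UNREACHABLE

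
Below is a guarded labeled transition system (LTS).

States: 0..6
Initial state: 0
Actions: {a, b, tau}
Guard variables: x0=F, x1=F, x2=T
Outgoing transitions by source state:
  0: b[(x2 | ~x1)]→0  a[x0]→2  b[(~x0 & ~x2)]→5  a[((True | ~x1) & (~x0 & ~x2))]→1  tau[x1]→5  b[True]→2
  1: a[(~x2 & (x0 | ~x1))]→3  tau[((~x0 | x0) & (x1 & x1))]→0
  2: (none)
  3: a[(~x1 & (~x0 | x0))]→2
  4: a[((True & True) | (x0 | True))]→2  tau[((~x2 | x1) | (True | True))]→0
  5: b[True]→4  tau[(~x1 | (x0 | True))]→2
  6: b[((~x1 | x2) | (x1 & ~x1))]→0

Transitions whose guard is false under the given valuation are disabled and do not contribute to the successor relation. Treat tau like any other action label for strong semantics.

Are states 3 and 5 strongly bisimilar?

Bisimulation quotient by refinement:
  round 0: {{0,1,2,3,4,5,6}}
  round 1: {{0,6},{1,2},{3},{4},{5}}
  round 2: {{0},{1,2},{3},{4},{5},{6}}
stable after 3 split(s): 6 block(s)
3∈{3}, 5∈{5}

Answer: NOT BISIMILAR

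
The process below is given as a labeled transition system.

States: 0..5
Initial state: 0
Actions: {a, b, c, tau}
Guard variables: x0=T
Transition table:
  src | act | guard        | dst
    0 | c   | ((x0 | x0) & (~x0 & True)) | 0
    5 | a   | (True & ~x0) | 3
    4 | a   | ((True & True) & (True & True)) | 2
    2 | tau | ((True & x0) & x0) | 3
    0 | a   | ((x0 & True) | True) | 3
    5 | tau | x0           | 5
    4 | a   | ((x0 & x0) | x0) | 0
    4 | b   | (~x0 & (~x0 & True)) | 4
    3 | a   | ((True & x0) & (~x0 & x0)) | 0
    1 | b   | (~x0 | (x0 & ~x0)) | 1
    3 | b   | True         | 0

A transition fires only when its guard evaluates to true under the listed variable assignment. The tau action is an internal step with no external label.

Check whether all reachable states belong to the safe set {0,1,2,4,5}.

Allowed set {0,1,2,4,5}
Reach set: {0,3}
  0: ok
  3: outside
reach 3 via a — violates

Answer: INVARIANT VIOLATED at state 3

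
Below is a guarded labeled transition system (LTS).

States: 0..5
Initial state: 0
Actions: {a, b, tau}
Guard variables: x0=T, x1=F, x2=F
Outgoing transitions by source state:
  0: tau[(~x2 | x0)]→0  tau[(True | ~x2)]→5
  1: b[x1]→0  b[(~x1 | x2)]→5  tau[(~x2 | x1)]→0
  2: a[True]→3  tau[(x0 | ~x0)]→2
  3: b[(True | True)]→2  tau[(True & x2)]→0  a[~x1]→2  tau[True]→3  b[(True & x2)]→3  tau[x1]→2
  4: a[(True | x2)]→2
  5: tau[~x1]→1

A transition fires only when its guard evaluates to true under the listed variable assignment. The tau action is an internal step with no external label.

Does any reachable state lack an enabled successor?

Answer: DEADLOCK-FREE

Trace:
R = {0,1,5}
  0: tau→0  tau→5  [2 exit(s)]
  1: b→5  tau→0  [2 exit(s)]
  5: tau→1  [1 exit(s)]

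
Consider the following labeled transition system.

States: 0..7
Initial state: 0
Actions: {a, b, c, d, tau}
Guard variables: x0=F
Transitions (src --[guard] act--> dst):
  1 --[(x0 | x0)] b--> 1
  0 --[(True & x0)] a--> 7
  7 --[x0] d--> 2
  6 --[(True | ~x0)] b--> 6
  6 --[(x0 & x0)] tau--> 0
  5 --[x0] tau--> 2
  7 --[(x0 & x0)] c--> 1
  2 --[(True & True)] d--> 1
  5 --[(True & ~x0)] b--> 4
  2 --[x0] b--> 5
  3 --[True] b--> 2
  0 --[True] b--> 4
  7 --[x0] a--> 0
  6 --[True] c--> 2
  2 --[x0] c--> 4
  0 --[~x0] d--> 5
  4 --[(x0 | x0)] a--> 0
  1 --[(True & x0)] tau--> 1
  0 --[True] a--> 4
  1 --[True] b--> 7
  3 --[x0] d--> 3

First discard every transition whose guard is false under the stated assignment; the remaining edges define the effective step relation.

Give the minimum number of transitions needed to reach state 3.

BFS to 3:
  depth 0: {0}
  depth 1: {4,5}
3 never appears.

Answer: UNREACHABLE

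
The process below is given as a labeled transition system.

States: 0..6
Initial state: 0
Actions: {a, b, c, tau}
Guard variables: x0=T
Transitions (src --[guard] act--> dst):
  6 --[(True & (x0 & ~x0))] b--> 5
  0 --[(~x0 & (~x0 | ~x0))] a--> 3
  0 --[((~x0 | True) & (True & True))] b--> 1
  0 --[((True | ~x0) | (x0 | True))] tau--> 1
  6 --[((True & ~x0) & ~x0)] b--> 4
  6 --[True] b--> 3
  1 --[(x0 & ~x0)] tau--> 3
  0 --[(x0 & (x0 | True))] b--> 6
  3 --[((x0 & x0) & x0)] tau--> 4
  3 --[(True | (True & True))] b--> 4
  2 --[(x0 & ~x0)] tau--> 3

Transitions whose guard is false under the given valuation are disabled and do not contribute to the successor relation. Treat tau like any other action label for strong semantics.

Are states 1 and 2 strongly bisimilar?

Answer: BISIMILAR

Analysis:
Compute ~ classes (split until stable):
  P[0] = {{0,1,2,3,4,5,6}}
  P[1] = {{0,3},{1,2,4,5},{6}}
  P[2] = {{0},{1,2,4,5},{3},{6}}
4 equivalence class(es) (converged in 3)
[1]={1,2,4,5}  [2]={1,2,4,5}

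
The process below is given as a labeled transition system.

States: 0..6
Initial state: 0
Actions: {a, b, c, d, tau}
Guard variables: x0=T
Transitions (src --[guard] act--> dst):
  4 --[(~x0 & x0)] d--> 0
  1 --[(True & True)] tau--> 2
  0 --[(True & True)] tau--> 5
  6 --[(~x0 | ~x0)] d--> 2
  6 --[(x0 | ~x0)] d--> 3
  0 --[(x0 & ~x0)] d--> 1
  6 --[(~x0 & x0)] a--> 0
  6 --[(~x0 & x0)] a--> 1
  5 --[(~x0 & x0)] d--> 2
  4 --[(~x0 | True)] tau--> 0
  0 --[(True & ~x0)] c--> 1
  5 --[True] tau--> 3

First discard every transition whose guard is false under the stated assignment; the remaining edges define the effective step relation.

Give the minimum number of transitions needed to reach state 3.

Answer: 2

Trace:
BFS to 3:
  depth 0: {0}
  depth 1: {5}
  depth 2: {3}
3 enters at depth 2; path tau·tau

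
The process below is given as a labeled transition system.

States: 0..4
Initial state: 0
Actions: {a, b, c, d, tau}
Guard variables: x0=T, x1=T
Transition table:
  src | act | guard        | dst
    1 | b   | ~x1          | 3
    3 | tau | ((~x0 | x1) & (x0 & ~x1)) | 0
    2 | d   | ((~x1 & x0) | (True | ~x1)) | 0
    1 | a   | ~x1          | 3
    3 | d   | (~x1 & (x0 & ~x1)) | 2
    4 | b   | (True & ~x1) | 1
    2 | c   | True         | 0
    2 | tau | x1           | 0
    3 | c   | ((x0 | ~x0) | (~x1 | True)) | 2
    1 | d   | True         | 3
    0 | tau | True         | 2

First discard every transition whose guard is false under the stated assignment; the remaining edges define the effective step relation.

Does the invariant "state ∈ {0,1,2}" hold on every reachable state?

Answer: INVARIANT HOLDS

Analysis:
Safe = {0,1,2}
R = {0,2}
  0: safe
  2: safe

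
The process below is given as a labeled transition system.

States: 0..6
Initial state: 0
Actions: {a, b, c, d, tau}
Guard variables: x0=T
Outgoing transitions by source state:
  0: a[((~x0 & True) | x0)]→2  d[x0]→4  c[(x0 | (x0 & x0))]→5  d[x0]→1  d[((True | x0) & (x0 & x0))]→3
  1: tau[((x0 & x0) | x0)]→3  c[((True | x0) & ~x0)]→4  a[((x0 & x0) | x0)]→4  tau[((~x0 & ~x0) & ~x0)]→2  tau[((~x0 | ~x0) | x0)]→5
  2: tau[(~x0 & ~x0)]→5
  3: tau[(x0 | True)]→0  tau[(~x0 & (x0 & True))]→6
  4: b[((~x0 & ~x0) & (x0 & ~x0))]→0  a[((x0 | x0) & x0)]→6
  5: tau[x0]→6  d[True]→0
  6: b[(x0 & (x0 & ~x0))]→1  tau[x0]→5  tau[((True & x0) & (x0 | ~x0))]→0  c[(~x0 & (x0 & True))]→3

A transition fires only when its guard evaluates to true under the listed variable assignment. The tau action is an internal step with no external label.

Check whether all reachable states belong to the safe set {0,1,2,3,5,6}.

Safe = {0,1,2,3,5,6}
R = {0,1,2,3,4,5,6}
  0: ✓
  1: ✓
  2: ✓
  3: ✓
  4: ✗ unsafe
  5: ✓
  6: ✓
witness against invariant: d → 4

Answer: INVARIANT VIOLATED at state 4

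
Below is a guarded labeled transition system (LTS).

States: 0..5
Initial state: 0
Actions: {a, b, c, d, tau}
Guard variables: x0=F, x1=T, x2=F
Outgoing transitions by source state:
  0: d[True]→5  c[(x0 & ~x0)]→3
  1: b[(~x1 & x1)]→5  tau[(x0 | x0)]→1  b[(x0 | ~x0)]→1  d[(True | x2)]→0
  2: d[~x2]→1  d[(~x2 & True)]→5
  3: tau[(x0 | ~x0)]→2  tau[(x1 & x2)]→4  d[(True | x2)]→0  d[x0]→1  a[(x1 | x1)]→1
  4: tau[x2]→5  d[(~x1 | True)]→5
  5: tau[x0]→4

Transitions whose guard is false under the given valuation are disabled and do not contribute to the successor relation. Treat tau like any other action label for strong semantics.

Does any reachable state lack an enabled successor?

Reachable = {0,5}
  0: d→5  [1 out]
  5: ∅  [no exit]
trace reaching 5: d

Answer: DEADLOCK at state 5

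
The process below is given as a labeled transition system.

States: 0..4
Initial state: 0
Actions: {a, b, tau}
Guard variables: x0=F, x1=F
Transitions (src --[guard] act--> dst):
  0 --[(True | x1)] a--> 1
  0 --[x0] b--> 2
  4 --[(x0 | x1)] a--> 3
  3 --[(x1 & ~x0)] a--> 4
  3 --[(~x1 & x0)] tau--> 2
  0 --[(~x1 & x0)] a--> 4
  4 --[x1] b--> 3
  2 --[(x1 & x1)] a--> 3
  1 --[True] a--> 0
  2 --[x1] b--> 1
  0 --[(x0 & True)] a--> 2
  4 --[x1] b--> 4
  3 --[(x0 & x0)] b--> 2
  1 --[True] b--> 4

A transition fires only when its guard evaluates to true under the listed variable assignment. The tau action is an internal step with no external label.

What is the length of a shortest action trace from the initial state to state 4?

Answer: 2

Working:
Layered search for 4:
  Layer 0: {0}
  Layer 1: {1}
  Layer 2: {4}
first hit 4 at d=2 via a·b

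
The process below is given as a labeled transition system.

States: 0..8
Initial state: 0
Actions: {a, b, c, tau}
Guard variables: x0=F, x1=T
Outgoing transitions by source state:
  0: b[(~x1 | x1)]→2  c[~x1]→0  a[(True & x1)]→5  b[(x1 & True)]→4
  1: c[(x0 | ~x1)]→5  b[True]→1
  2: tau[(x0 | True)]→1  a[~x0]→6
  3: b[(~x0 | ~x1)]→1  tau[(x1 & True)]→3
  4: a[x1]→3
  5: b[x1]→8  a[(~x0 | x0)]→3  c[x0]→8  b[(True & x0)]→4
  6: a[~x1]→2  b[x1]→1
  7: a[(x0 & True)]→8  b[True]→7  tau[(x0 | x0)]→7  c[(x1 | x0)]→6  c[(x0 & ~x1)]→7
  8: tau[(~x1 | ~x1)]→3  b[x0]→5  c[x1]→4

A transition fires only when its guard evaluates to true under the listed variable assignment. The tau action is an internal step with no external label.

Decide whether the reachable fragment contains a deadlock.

R = {0,1,2,3,4,5,6,8}
  0: a→5  b→2  b→4  [3 out]
  1: b→1  [1 out]
  2: a→6  tau→1  [2 out]
  3: b→1  tau→3  [2 out]
  4: a→3  [1 out]
  5: a→3  b→8  [2 out]
  6: b→1  [1 out]
  8: c→4  [1 out]

Answer: DEADLOCK-FREE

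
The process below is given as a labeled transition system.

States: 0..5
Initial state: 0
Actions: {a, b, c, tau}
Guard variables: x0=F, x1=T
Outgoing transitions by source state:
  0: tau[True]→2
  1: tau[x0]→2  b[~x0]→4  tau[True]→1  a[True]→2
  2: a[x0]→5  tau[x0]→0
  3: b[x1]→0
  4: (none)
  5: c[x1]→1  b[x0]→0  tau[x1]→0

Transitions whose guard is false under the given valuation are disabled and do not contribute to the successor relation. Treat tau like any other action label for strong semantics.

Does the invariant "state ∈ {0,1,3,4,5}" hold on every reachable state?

Safe = {0,1,3,4,5}
Reachable = {0,2}
  0: ✓
  2: ✗ unsafe
reach 2 via tau — violates

Answer: INVARIANT VIOLATED at state 2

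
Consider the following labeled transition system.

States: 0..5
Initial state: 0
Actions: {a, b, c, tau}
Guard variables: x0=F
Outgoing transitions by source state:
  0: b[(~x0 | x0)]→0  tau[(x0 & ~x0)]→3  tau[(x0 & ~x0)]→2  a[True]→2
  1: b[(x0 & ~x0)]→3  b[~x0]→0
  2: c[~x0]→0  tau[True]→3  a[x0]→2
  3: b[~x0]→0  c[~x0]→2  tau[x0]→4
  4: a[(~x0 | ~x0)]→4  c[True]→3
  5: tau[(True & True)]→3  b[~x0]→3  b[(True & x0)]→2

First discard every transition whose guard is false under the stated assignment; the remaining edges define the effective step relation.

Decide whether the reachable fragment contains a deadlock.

R = {0,2,3}
  0: a→2  b→0  [2 out]
  2: c→0  tau→3  [2 out]
  3: b→0  c→2  [2 out]

Answer: DEADLOCK-FREE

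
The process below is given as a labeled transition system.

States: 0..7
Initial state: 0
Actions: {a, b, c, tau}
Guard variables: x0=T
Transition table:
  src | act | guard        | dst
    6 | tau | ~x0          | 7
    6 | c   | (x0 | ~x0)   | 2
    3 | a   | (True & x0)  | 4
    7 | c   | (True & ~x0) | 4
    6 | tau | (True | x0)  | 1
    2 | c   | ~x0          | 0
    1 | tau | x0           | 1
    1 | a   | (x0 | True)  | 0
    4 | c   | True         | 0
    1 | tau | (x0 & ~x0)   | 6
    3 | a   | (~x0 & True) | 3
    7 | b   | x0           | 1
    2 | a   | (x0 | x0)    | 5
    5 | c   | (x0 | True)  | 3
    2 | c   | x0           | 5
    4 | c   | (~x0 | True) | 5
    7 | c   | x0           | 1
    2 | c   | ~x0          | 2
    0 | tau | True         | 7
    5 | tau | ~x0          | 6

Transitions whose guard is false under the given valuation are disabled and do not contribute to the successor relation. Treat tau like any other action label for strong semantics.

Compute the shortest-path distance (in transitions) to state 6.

BFS to 6:
  Layer 0: {0}
  Layer 1: {7}
  Layer 2: {1}
6 never appears.

Answer: UNREACHABLE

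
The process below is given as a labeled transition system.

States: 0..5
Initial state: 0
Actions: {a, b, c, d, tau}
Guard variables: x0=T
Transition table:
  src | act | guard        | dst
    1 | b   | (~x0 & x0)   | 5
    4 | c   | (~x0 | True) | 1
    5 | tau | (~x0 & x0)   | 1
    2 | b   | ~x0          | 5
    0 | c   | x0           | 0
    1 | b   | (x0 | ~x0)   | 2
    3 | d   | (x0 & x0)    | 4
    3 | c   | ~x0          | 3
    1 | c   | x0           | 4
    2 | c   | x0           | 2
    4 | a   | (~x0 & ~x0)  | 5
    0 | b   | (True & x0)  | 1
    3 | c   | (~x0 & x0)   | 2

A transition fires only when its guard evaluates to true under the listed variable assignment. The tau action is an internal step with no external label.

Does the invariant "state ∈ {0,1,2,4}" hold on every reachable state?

Inv-set: {0,1,2,4}
Reachable = {0,1,2,4}
  0: ok
  1: ok
  2: ok
  4: ok

Answer: INVARIANT HOLDS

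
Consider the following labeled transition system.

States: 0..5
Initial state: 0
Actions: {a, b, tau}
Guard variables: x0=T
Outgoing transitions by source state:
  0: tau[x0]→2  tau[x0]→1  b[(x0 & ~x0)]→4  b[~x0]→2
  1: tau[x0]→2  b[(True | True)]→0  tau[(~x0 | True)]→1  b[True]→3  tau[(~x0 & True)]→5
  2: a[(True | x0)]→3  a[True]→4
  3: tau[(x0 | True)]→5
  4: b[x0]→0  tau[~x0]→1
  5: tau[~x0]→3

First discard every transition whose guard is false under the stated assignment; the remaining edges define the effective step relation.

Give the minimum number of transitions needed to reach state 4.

Layered search for 4:
  depth 0: {0}
  depth 1: {1,2}
  depth 2: {3,4}
4 enters at depth 2; path tau·a

Answer: 2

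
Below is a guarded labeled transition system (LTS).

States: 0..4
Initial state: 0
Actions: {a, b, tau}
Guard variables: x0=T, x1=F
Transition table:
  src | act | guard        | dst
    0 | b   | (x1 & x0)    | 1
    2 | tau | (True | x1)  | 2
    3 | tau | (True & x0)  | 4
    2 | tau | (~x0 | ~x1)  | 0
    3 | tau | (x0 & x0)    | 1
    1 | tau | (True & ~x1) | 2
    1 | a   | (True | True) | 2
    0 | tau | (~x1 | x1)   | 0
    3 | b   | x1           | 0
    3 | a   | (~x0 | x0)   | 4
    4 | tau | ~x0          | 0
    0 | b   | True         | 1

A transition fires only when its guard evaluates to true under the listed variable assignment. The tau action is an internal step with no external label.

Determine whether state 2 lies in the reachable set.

Answer: REACHABLE

Trace:
Guard filter leaves 9 enabled edge(s).
L0 = {0}
L1 = {1}  total {0,1}
L2 = {2}  total {0,1,2}
R = {0,1,2}
Path to 2: b·tau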